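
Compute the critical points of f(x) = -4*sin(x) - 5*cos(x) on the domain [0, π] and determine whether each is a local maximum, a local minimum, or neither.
f'(x) = 5*sin(x) - 4*cos(x)

Solve f'(x) = 0 on [0, π]:
  f'(x) = 0 ⇔ -4*cos(x) = -5*sin(x) ⇔ tan(x) = 4/5, i.e. x = arctan(4/5) + nπ; keep the solutions lying in [0, π].
  ⇒ x = atan(4/5) ≈ 0.6747

f''(x) = 4*sin(x) + 5*cos(x)
Second-derivative test at each critical point:
  f''(0.6747) = 6.4031 > 0 → local minimum

Critical points: x = atan(4/5) ≈ 0.6747 (local minimum)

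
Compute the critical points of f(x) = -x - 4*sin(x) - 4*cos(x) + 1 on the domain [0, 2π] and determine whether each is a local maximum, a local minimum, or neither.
f'(x) = -4*sqrt(2)*cos(x + pi/4) - 1

Solve f'(x) = 0 on [0, 2π]:
  f'(x) = 0 ⇔ 4*sin(x) - 4*cos(x) = 1. Write the left side as R·cos(x + φ) with R = √((-4)² + (-4)²) = 4*sqrt(2), cos φ = -sqrt(2)/2, sin φ = -sqrt(2)/2; then cos(x + φ) = sqrt(2)/8. Solve for x and keep the solutions lying in [0, 2π].
  ⇒ x = atan((1 + sqrt(31))/(-1 + sqrt(31))) ≈ 0.9631, atan((1 - sqrt(31))/(-sqrt(31) - 1)) + pi ≈ 3.7493

f''(x) = 4*sqrt(2)*sin(x + pi/4)
Second-derivative test at each critical point:
  f''(0.9631) = 5.5678 > 0 → local minimum
  f''(3.7493) = -5.5678 < 0 → local maximum

Critical points: x = atan((1 + sqrt(31))/(-1 + sqrt(31))) ≈ 0.9631 (local minimum); x = atan((1 - sqrt(31))/(-sqrt(31) - 1)) + pi ≈ 3.7493 (local maximum)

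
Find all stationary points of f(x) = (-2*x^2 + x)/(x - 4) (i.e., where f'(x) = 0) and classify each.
f'(x) = 2*(-x^2 + 8*x - 2)/(x^2 - 8*x + 16)

Solve f'(x) = 0:
  f'(x) = -2*(x^2 - 8*x + 2)/(x - 4)^2; the denominator is positive wherever f is defined, so f'(x) = 0 ⇔ -2*x^2 + 16*x - 4 = 0.
  Factor: -2*x^2 + 16*x - 4 = -2*(x^2 - 8*x + 2); x^2 - 8*x + 2 = 0 has no rational roots; quadratic formula: x = (8 ± √56)/2.
  ⇒ x = 4 - sqrt(14) ≈ 0.2583, sqrt(14) + 4 ≈ 7.7417

f''(x) = -56/(x^3 - 12*x^2 + 48*x - 64)
Second-derivative test at each critical point:
  f''(0.2583) = 1.0690 > 0 → local minimum
  f''(7.7417) = -1.0690 < 0 → local maximum

Critical points: x = 4 - sqrt(14) ≈ 0.2583 (local minimum); x = sqrt(14) + 4 ≈ 7.7417 (local maximum)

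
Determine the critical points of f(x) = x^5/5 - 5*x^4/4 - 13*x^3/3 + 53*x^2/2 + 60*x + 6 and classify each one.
f'(x) = x^4 - 5*x^3 - 13*x^2 + 53*x + 60

Solve f'(x) = 0:
  Factor: x^4 - 5*x^3 - 13*x^2 + 53*x + 60 = (x - 5)*(x - 4)*(x + 1)*(x + 3) = 0.
  ⇒ x = -3, -1, 4, 5

f''(x) = 4*x^3 - 15*x^2 - 26*x + 53
Second-derivative test at each critical point:
  f''(-3) = -112 < 0 → local maximum
  f''(-1) = 60 > 0 → local minimum
  f''(4) = -35 < 0 → local maximum
  f''(5) = 48 > 0 → local minimum

Critical points: x = -3 (local maximum); x = -1 (local minimum); x = 4 (local maximum); x = 5 (local minimum)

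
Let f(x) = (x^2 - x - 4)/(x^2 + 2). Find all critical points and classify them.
f'(x) = (x^2 + 12*x - 2)/(x^4 + 4*x^2 + 4)

Solve f'(x) = 0:
  f'(x) = (x^2 + 12*x - 2)/(x^2 + 2)^2; the denominator is positive wherever f is defined, so f'(x) = 0 ⇔ x^2 + 12*x - 2 = 0.
  x^2 + 12*x - 2 = 0 has no rational roots; quadratic formula: x = (-12 ± √152)/2.
  ⇒ x = -sqrt(38) - 6 ≈ -12.1644, -6 + sqrt(38) ≈ 0.1644

f''(x) = 2*(-x^3 - 18*x^2 + 6*x + 12)/(x^6 + 6*x^4 + 12*x^2 + 8)
Second-derivative test at each critical point:
  f''(-12.1644) = -0.0005 < 0 → local maximum
  f''(0.1644) = 3.0005 > 0 → local minimum

Critical points: x = -sqrt(38) - 6 ≈ -12.1644 (local maximum); x = -6 + sqrt(38) ≈ 0.1644 (local minimum)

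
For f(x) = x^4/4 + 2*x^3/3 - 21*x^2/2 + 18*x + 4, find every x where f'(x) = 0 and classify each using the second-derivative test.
f'(x) = x^3 + 2*x^2 - 21*x + 18

Solve f'(x) = 0:
  Factor: x^3 + 2*x^2 - 21*x + 18 = (x - 3)*(x - 1)*(x + 6) = 0.
  ⇒ x = -6, 1, 3

f''(x) = 3*x^2 + 4*x - 21
Second-derivative test at each critical point:
  f''(-6) = 63 > 0 → local minimum
  f''(1) = -14 < 0 → local maximum
  f''(3) = 18 > 0 → local minimum

Critical points: x = -6 (local minimum); x = 1 (local maximum); x = 3 (local minimum)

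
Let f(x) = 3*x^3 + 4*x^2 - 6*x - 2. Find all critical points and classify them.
f'(x) = 9*x^2 + 8*x - 6

Solve f'(x) = 0:
  9*x^2 + 8*x - 6 = 0 has no rational roots; quadratic formula: x = (-8 ± √280)/18.
  ⇒ x = -sqrt(70)/9 - 4/9 ≈ -1.3741, -4/9 + sqrt(70)/9 ≈ 0.4852

f''(x) = 18*x + 8
Second-derivative test at each critical point:
  f''(-1.3741) = -16.7332 < 0 → local maximum
  f''(0.4852) = 16.7332 > 0 → local minimum

Critical points: x = -sqrt(70)/9 - 4/9 ≈ -1.3741 (local maximum); x = -4/9 + sqrt(70)/9 ≈ 0.4852 (local minimum)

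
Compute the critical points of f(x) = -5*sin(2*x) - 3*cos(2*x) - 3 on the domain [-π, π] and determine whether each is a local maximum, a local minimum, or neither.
f'(x) = 6*sin(2*x) - 10*cos(2*x)

Solve f'(x) = 0 on [-π, π]:
  f'(x) = 0 ⇔ -5*cos(2*x) = -3*sin(2*x) ⇔ tan(2*x) = 5/3, i.e. 2*x = arctan(5/3) + nπ; keep the solutions lying in [-π, π].
  ⇒ x = -pi + atan(5/3)/2 ≈ -2.6264, -pi/2 + atan(5/3)/2 ≈ -1.0556, atan(5/3)/2 ≈ 0.5152, atan(5/3)/2 + pi/2 ≈ 2.0860

f''(x) = 20*sin(2*x) + 12*cos(2*x)
Second-derivative test at each critical point:
  f''(-2.6264) = 23.3238 > 0 → local minimum
  f''(-1.0556) = -23.3238 < 0 → local maximum
  f''(0.5152) = 23.3238 > 0 → local minimum
  f''(2.0860) = -23.3238 < 0 → local maximum

Critical points: x = -pi + atan(5/3)/2 ≈ -2.6264 (local minimum); x = -pi/2 + atan(5/3)/2 ≈ -1.0556 (local maximum); x = atan(5/3)/2 ≈ 0.5152 (local minimum); x = atan(5/3)/2 + pi/2 ≈ 2.0860 (local maximum)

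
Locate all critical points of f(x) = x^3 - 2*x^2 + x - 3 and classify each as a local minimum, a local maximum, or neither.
f'(x) = 3*x^2 - 4*x + 1

Solve f'(x) = 0:
  Factor: 3*x^2 - 4*x + 1 = (x - 1)*(3*x - 1) = 0.
  ⇒ x = 1/3, 1

f''(x) = 6*x - 4
Second-derivative test at each critical point:
  f''(1/3) = -2 < 0 → local maximum
  f''(1) = 2 > 0 → local minimum

Critical points: x = 1/3 (local maximum); x = 1 (local minimum)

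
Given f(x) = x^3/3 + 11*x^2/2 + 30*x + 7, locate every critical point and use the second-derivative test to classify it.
f'(x) = x^2 + 11*x + 30

Solve f'(x) = 0:
  Factor: x^2 + 11*x + 30 = (x + 5)*(x + 6) = 0.
  ⇒ x = -6, -5

f''(x) = 2*x + 11
Second-derivative test at each critical point:
  f''(-6) = -1 < 0 → local maximum
  f''(-5) = 1 > 0 → local minimum

Critical points: x = -6 (local maximum); x = -5 (local minimum)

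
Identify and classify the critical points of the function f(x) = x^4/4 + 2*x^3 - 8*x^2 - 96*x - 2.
f'(x) = x^3 + 6*x^2 - 16*x - 96

Solve f'(x) = 0:
  Factor: x^3 + 6*x^2 - 16*x - 96 = (x - 4)*(x + 4)*(x + 6) = 0.
  ⇒ x = -6, -4, 4

f''(x) = 3*x^2 + 12*x - 16
Second-derivative test at each critical point:
  f''(-6) = 20 > 0 → local minimum
  f''(-4) = -16 < 0 → local maximum
  f''(4) = 80 > 0 → local minimum

Critical points: x = -6 (local minimum); x = -4 (local maximum); x = 4 (local minimum)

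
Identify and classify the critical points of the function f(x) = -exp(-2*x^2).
f'(x) = 4*x*exp(-2*x^2)

Solve f'(x) = 0:
  f'(x) = (4*x)·exp(-2*x^2) and exp(-2*x^2) > 0 for every x, so f'(x) = 0 ⇔ 4*x = 0.
  4*x = 0.
  ⇒ x = 0

f''(x) = 4*(1 - 4*x^2)*exp(-2*x^2)
Second-derivative test at each critical point:
  f''(0) = 4 > 0 → local minimum

Critical points: x = 0 (local minimum)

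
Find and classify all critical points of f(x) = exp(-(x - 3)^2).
f'(x) = 2*(3 - x)*exp(-(x - 3)^2)

Solve f'(x) = 0:
  f'(x) = (6 - 2*x)·exp(-(x - 3)^2) and exp(-(x - 3)^2) > 0 for every x, so f'(x) = 0 ⇔ 6 - 2*x = 0.
  Factor: 6 - 2*x = -2*(x - 3) = 0.
  ⇒ x = 3

f''(x) = 2*(2*(x - 3)^2 - 1)*exp(-(x - 3)^2)
Second-derivative test at each critical point:
  f''(3) = -2 < 0 → local maximum

Critical points: x = 3 (local maximum)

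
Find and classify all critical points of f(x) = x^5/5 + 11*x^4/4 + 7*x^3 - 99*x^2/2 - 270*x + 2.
f'(x) = x^4 + 11*x^3 + 21*x^2 - 99*x - 270

Solve f'(x) = 0:
  Factor: x^4 + 11*x^3 + 21*x^2 - 99*x - 270 = (x - 3)*(x + 3)*(x + 5)*(x + 6) = 0.
  ⇒ x = -6, -5, -3, 3

f''(x) = 4*x^3 + 33*x^2 + 42*x - 99
Second-derivative test at each critical point:
  f''(-6) = -27 < 0 → local maximum
  f''(-5) = 16 > 0 → local minimum
  f''(-3) = -36 < 0 → local maximum
  f''(3) = 432 > 0 → local minimum

Critical points: x = -6 (local maximum); x = -5 (local minimum); x = -3 (local maximum); x = 3 (local minimum)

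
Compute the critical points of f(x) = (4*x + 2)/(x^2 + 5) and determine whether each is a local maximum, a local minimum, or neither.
f'(x) = 4*(-x^2 - x + 5)/(x^4 + 10*x^2 + 25)

Solve f'(x) = 0:
  f'(x) = -4*(x^2 + x - 5)/(x^2 + 5)^2; the denominator is positive wherever f is defined, so f'(x) = 0 ⇔ -4*x^2 - 4*x + 20 = 0.
  Factor: -4*x^2 - 4*x + 20 = -4*(x^2 + x - 5); x^2 + x - 5 = 0 has no rational roots; quadratic formula: x = (-1 ± √21)/2.
  ⇒ x = -sqrt(21)/2 - 1/2 ≈ -2.7913, -1/2 + sqrt(21)/2 ≈ 1.7913

f''(x) = 4*(4*x^2*(2*x + 1) - (6*x + 1)*(x^2 + 5))/(x^2 + 5)^3
Second-derivative test at each critical point:
  f''(-2.7913) = 0.1120 > 0 → local minimum
  f''(1.7913) = -0.2720 < 0 → local maximum

Critical points: x = -sqrt(21)/2 - 1/2 ≈ -2.7913 (local minimum); x = -1/2 + sqrt(21)/2 ≈ 1.7913 (local maximum)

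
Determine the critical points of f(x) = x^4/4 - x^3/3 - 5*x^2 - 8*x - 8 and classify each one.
f'(x) = x^3 - x^2 - 10*x - 8

Solve f'(x) = 0:
  Factor: x^3 - x^2 - 10*x - 8 = (x - 4)*(x + 1)*(x + 2) = 0.
  ⇒ x = -2, -1, 4

f''(x) = 3*x^2 - 2*x - 10
Second-derivative test at each critical point:
  f''(-2) = 6 > 0 → local minimum
  f''(-1) = -5 < 0 → local maximum
  f''(4) = 30 > 0 → local minimum

Critical points: x = -2 (local minimum); x = -1 (local maximum); x = 4 (local minimum)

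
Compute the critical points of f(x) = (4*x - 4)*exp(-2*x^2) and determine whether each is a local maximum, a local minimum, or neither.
f'(x) = 4*(-4*x*(x - 1) + 1)*exp(-2*x^2)

Solve f'(x) = 0:
  f'(x) = (-16*x^2 + 16*x + 4)·exp(-2*x^2) and exp(-2*x^2) > 0 for every x, so f'(x) = 0 ⇔ -16*x^2 + 16*x + 4 = 0.
  Factor: -16*x^2 + 16*x + 4 = -4*(4*x^2 - 4*x - 1); 4*x^2 - 4*x - 1 = 0 has no rational roots; quadratic formula: x = (4 ± √32)/8.
  ⇒ x = 1/2 - sqrt(2)/2 ≈ -0.2071, 1/2 + sqrt(2)/2 ≈ 1.2071

f''(x) = 16*(4*x^2*(x - 1) - 3*x + 1)*exp(-2*x^2)
Second-derivative test at each critical point:
  f''(-0.2071) = 20.7672 > 0 → local minimum
  f''(1.2071) = -1.2275 < 0 → local maximum

Critical points: x = 1/2 - sqrt(2)/2 ≈ -0.2071 (local minimum); x = 1/2 + sqrt(2)/2 ≈ 1.2071 (local maximum)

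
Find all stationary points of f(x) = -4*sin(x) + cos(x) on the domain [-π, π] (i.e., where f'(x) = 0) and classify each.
f'(x) = -sin(x) - 4*cos(x)

Solve f'(x) = 0 on [-π, π]:
  f'(x) = 0 ⇔ -4*cos(x) = sin(x) ⇔ tan(x) = -4, i.e. x = arctan(-4) + nπ; keep the solutions lying in [-π, π].
  ⇒ x = -atan(4) ≈ -1.3258, pi - atan(4) ≈ 1.8158

f''(x) = 4*sin(x) - cos(x)
Second-derivative test at each critical point:
  f''(-1.3258) = -4.1231 < 0 → local maximum
  f''(1.8158) = 4.1231 > 0 → local minimum

Critical points: x = -atan(4) ≈ -1.3258 (local maximum); x = pi - atan(4) ≈ 1.8158 (local minimum)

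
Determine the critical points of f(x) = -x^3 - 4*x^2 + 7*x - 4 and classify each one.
f'(x) = -3*x^2 - 8*x + 7

Solve f'(x) = 0:
  3*x^2 + 8*x - 7 = 0 has no rational roots; quadratic formula: x = (-8 ± √148)/6.
  ⇒ x = -sqrt(37)/3 - 4/3 ≈ -3.3609, -4/3 + sqrt(37)/3 ≈ 0.6943

f''(x) = -6*x - 8
Second-derivative test at each critical point:
  f''(-3.3609) = 12.1655 > 0 → local minimum
  f''(0.6943) = -12.1655 < 0 → local maximum

Critical points: x = -sqrt(37)/3 - 4/3 ≈ -3.3609 (local minimum); x = -4/3 + sqrt(37)/3 ≈ 0.6943 (local maximum)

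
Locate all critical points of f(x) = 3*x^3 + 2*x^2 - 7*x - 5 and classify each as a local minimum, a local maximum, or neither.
f'(x) = 9*x^2 + 4*x - 7

Solve f'(x) = 0:
  9*x^2 + 4*x - 7 = 0 has no rational roots; quadratic formula: x = (-4 ± √268)/18.
  ⇒ x = -sqrt(67)/9 - 2/9 ≈ -1.1317, -2/9 + sqrt(67)/9 ≈ 0.6873

f''(x) = 18*x + 4
Second-derivative test at each critical point:
  f''(-1.1317) = -16.3707 < 0 → local maximum
  f''(0.6873) = 16.3707 > 0 → local minimum

Critical points: x = -sqrt(67)/9 - 2/9 ≈ -1.1317 (local maximum); x = -2/9 + sqrt(67)/9 ≈ 0.6873 (local minimum)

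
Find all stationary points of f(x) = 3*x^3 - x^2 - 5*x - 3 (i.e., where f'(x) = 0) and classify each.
f'(x) = 9*x^2 - 2*x - 5

Solve f'(x) = 0:
  9*x^2 - 2*x - 5 = 0 has no rational roots; quadratic formula: x = (2 ± √184)/18.
  ⇒ x = 1/9 - sqrt(46)/9 ≈ -0.6425, 1/9 + sqrt(46)/9 ≈ 0.8647

f''(x) = 18*x - 2
Second-derivative test at each critical point:
  f''(-0.6425) = -13.5647 < 0 → local maximum
  f''(0.8647) = 13.5647 > 0 → local minimum

Critical points: x = 1/9 - sqrt(46)/9 ≈ -0.6425 (local maximum); x = 1/9 + sqrt(46)/9 ≈ 0.8647 (local minimum)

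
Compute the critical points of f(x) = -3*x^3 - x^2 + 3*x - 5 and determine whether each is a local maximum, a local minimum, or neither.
f'(x) = -9*x^2 - 2*x + 3

Solve f'(x) = 0:
  9*x^2 + 2*x - 3 = 0 has no rational roots; quadratic formula: x = (-2 ± √112)/18.
  ⇒ x = -2*sqrt(7)/9 - 1/9 ≈ -0.6991, -1/9 + 2*sqrt(7)/9 ≈ 0.4768

f''(x) = -18*x - 2
Second-derivative test at each critical point:
  f''(-0.6991) = 10.5830 > 0 → local minimum
  f''(0.4768) = -10.5830 < 0 → local maximum

Critical points: x = -2*sqrt(7)/9 - 1/9 ≈ -0.6991 (local minimum); x = -1/9 + 2*sqrt(7)/9 ≈ 0.4768 (local maximum)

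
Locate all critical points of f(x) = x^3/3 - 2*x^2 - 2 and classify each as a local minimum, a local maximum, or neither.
f'(x) = x*(x - 4)

Solve f'(x) = 0:
  Factor: x^2 - 4*x = x*(x - 4) = 0.
  ⇒ x = 0, 4

f''(x) = 2*x - 4
Second-derivative test at each critical point:
  f''(0) = -4 < 0 → local maximum
  f''(4) = 4 > 0 → local minimum

Critical points: x = 0 (local maximum); x = 4 (local minimum)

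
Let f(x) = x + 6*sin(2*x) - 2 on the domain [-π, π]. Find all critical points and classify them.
f'(x) = 12*cos(2*x) + 1

Solve f'(x) = 0 on [-π, π]:
  f'(x) = 0 ⇔ cos(2*x) = -1/12, i.e. 2*x = ±arccos(-1/12) + 2nπ; keep the solutions lying in [-π, π].
  ⇒ x = -pi + acos(-1/12)/2 ≈ -2.3145, -acos(-1/12)/2 ≈ -0.8271, acos(-1/12)/2 ≈ 0.8271, pi - acos(-1/12)/2 ≈ 2.3145

f''(x) = -24*sin(2*x)
Second-derivative test at each critical point:
  f''(-2.3145) = -23.9165 < 0 → local maximum
  f''(-0.8271) = 23.9165 > 0 → local minimum
  f''(0.8271) = -23.9165 < 0 → local maximum
  f''(2.3145) = 23.9165 > 0 → local minimum

Critical points: x = -pi + acos(-1/12)/2 ≈ -2.3145 (local maximum); x = -acos(-1/12)/2 ≈ -0.8271 (local minimum); x = acos(-1/12)/2 ≈ 0.8271 (local maximum); x = pi - acos(-1/12)/2 ≈ 2.3145 (local minimum)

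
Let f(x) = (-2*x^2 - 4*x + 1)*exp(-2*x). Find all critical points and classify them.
f'(x) = 2*(2*x^2 + 2*x - 3)*exp(-2*x)

Solve f'(x) = 0:
  f'(x) = (4*x^2 + 4*x - 6)·exp(-2*x) and exp(-2*x) > 0 for every x, so f'(x) = 0 ⇔ 4*x^2 + 4*x - 6 = 0.
  Factor: 4*x^2 + 4*x - 6 = 2*(2*x^2 + 2*x - 3); 2*x^2 + 2*x - 3 = 0 has no rational roots; quadratic formula: x = (-2 ± √28)/4.
  ⇒ x = -sqrt(7)/2 - 1/2 ≈ -1.8229, -1/2 + sqrt(7)/2 ≈ 0.8229

f''(x) = 8*(2 - x^2)*exp(-2*x)
Second-derivative test at each critical point:
  f''(-1.8229) = -405.4513 < 0 → local maximum
  f''(0.8229) = 2.0411 > 0 → local minimum

Critical points: x = -sqrt(7)/2 - 1/2 ≈ -1.8229 (local maximum); x = -1/2 + sqrt(7)/2 ≈ 0.8229 (local minimum)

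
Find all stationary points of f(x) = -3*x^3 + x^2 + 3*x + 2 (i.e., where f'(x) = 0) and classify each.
f'(x) = -9*x^2 + 2*x + 3

Solve f'(x) = 0:
  9*x^2 - 2*x - 3 = 0 has no rational roots; quadratic formula: x = (2 ± √112)/18.
  ⇒ x = 1/9 - 2*sqrt(7)/9 ≈ -0.4768, 1/9 + 2*sqrt(7)/9 ≈ 0.6991

f''(x) = 2 - 18*x
Second-derivative test at each critical point:
  f''(-0.4768) = 10.5830 > 0 → local minimum
  f''(0.6991) = -10.5830 < 0 → local maximum

Critical points: x = 1/9 - 2*sqrt(7)/9 ≈ -0.4768 (local minimum); x = 1/9 + 2*sqrt(7)/9 ≈ 0.6991 (local maximum)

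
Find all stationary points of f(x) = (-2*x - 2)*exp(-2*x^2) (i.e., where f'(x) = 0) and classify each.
f'(x) = 2*(4*x*(x + 1) - 1)*exp(-2*x^2)

Solve f'(x) = 0:
  f'(x) = (8*x^2 + 8*x - 2)·exp(-2*x^2) and exp(-2*x^2) > 0 for every x, so f'(x) = 0 ⇔ 8*x^2 + 8*x - 2 = 0.
  Factor: 8*x^2 + 8*x - 2 = 2*(4*x^2 + 4*x - 1); 4*x^2 + 4*x - 1 = 0 has no rational roots; quadratic formula: x = (-4 ± √32)/8.
  ⇒ x = -sqrt(2)/2 - 1/2 ≈ -1.2071, -1/2 + sqrt(2)/2 ≈ 0.2071

f''(x) = 8*(-4*x^2*(x + 1) + 3*x + 1)*exp(-2*x^2)
Second-derivative test at each critical point:
  f''(-1.2071) = -0.6137 < 0 → local maximum
  f''(0.2071) = 10.3836 > 0 → local minimum

Critical points: x = -sqrt(2)/2 - 1/2 ≈ -1.2071 (local maximum); x = -1/2 + sqrt(2)/2 ≈ 0.2071 (local minimum)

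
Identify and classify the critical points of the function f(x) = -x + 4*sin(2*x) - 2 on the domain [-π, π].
f'(x) = 8*cos(2*x) - 1

Solve f'(x) = 0 on [-π, π]:
  f'(x) = 0 ⇔ cos(2*x) = 1/8, i.e. 2*x = ±arccos(1/8) + 2nπ; keep the solutions lying in [-π, π].
  ⇒ x = -pi + acos(1/8)/2 ≈ -2.4189, -acos(1/8)/2 ≈ -0.7227, acos(1/8)/2 ≈ 0.7227, pi - acos(1/8)/2 ≈ 2.4189

f''(x) = -16*sin(2*x)
Second-derivative test at each critical point:
  f''(-2.4189) = -15.8745 < 0 → local maximum
  f''(-0.7227) = 15.8745 > 0 → local minimum
  f''(0.7227) = -15.8745 < 0 → local maximum
  f''(2.4189) = 15.8745 > 0 → local minimum

Critical points: x = -pi + acos(1/8)/2 ≈ -2.4189 (local maximum); x = -acos(1/8)/2 ≈ -0.7227 (local minimum); x = acos(1/8)/2 ≈ 0.7227 (local maximum); x = pi - acos(1/8)/2 ≈ 2.4189 (local minimum)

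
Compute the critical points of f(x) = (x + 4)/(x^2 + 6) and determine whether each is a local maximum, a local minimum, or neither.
f'(x) = (x^2 - 2*x*(x + 4) + 6)/(x^2 + 6)^2

Solve f'(x) = 0:
  f'(x) = -(x^2 + 8*x - 6)/(x^2 + 6)^2; the denominator is positive wherever f is defined, so f'(x) = 0 ⇔ -x^2 - 8*x + 6 = 0.
  x^2 + 8*x - 6 = 0 has no rational roots; quadratic formula: x = (-8 ± √88)/2.
  ⇒ x = -sqrt(22) - 4 ≈ -8.6904, -4 + sqrt(22) ≈ 0.6904

f''(x) = 2*(4*x^2*(x + 4) - (3*x + 4)*(x^2 + 6))/(x^2 + 6)^3
Second-derivative test at each critical point:
  f''(-8.6904) = 0.0014 > 0 → local minimum
  f''(0.6904) = -0.2236 < 0 → local maximum

Critical points: x = -sqrt(22) - 4 ≈ -8.6904 (local minimum); x = -4 + sqrt(22) ≈ 0.6904 (local maximum)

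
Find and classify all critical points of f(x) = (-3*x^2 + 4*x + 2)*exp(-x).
f'(x) = (3*x^2 - 10*x + 2)*exp(-x)

Solve f'(x) = 0:
  f'(x) = (3*x^2 - 10*x + 2)·exp(-x) and exp(-x) > 0 for every x, so f'(x) = 0 ⇔ 3*x^2 - 10*x + 2 = 0.
  3*x^2 - 10*x + 2 = 0 has no rational roots; quadratic formula: x = (10 ± √76)/6.
  ⇒ x = 5/3 - sqrt(19)/3 ≈ 0.2137, sqrt(19)/3 + 5/3 ≈ 3.1196

f''(x) = (-3*x^2 + 16*x - 12)*exp(-x)
Second-derivative test at each critical point:
  f''(0.2137) = -7.0404 < 0 → local maximum
  f''(3.1196) = 0.3851 > 0 → local minimum

Critical points: x = 5/3 - sqrt(19)/3 ≈ 0.2137 (local maximum); x = sqrt(19)/3 + 5/3 ≈ 3.1196 (local minimum)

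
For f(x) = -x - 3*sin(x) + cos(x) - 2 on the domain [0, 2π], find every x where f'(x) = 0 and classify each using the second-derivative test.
f'(x) = -sin(x) - 3*cos(x) - 1

Solve f'(x) = 0 on [0, 2π]:
  f'(x) = 0 ⇔ -sin(x) - 3*cos(x) = 1. Write the left side as R·cos(x + φ) with R = √((-3)² + 1²) = sqrt(10), cos φ = -3*sqrt(10)/10, sin φ = sqrt(10)/10; then cos(x + φ) = sqrt(10)/10. Solve for x and keep the solutions lying in [0, 2π].
  ⇒ x = pi - atan(4/3) ≈ 2.2143, 3*pi/2 ≈ 4.7124

f''(x) = 3*sin(x) - cos(x)
Second-derivative test at each critical point:
  f''(2.2143) = 3 > 0 → local minimum
  f''(4.7124) = -3 < 0 → local maximum

Critical points: x = pi - atan(4/3) ≈ 2.2143 (local minimum); x = 3*pi/2 ≈ 4.7124 (local maximum)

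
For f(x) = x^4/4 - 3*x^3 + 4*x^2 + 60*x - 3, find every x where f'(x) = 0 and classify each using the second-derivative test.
f'(x) = x^3 - 9*x^2 + 8*x + 60

Solve f'(x) = 0:
  Factor: x^3 - 9*x^2 + 8*x + 60 = (x - 6)*(x - 5)*(x + 2) = 0.
  ⇒ x = -2, 5, 6

f''(x) = 3*x^2 - 18*x + 8
Second-derivative test at each critical point:
  f''(-2) = 56 > 0 → local minimum
  f''(5) = -7 < 0 → local maximum
  f''(6) = 8 > 0 → local minimum

Critical points: x = -2 (local minimum); x = 5 (local maximum); x = 6 (local minimum)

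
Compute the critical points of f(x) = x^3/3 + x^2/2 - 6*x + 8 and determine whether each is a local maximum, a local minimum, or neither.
f'(x) = x^2 + x - 6

Solve f'(x) = 0:
  Factor: x^2 + x - 6 = (x - 2)*(x + 3) = 0.
  ⇒ x = -3, 2

f''(x) = 2*x + 1
Second-derivative test at each critical point:
  f''(-3) = -5 < 0 → local maximum
  f''(2) = 5 > 0 → local minimum

Critical points: x = -3 (local maximum); x = 2 (local minimum)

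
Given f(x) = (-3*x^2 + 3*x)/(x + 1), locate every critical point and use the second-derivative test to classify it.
f'(x) = 3*(-x^2 - 2*x + 1)/(x^2 + 2*x + 1)

Solve f'(x) = 0:
  f'(x) = -3*(x^2 + 2*x - 1)/(x + 1)^2; the denominator is positive wherever f is defined, so f'(x) = 0 ⇔ -3*x^2 - 6*x + 3 = 0.
  Factor: -3*x^2 - 6*x + 3 = -3*(x^2 + 2*x - 1); x^2 + 2*x - 1 = 0 has no rational roots; quadratic formula: x = (-2 ± √8)/2.
  ⇒ x = -sqrt(2) - 1 ≈ -2.4142, -1 + sqrt(2) ≈ 0.4142

f''(x) = -12/(x^3 + 3*x^2 + 3*x + 1)
Second-derivative test at each critical point:
  f''(-2.4142) = 4.2426 > 0 → local minimum
  f''(0.4142) = -4.2426 < 0 → local maximum

Critical points: x = -sqrt(2) - 1 ≈ -2.4142 (local minimum); x = -1 + sqrt(2) ≈ 0.4142 (local maximum)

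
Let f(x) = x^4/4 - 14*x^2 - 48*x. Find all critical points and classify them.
f'(x) = x^3 - 28*x - 48

Solve f'(x) = 0:
  Factor: x^3 - 28*x - 48 = (x - 6)*(x + 2)*(x + 4) = 0.
  ⇒ x = -4, -2, 6

f''(x) = 3*x^2 - 28
Second-derivative test at each critical point:
  f''(-4) = 20 > 0 → local minimum
  f''(-2) = -16 < 0 → local maximum
  f''(6) = 80 > 0 → local minimum

Critical points: x = -4 (local minimum); x = -2 (local maximum); x = 6 (local minimum)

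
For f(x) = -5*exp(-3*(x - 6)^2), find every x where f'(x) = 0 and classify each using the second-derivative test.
f'(x) = 30*(x - 6)*exp(-3*(x - 6)^2)

Solve f'(x) = 0:
  f'(x) = (30*x - 180)·exp(-3*(x - 6)^2) and exp(-3*(x - 6)^2) > 0 for every x, so f'(x) = 0 ⇔ 30*x - 180 = 0.
  Factor: 30*x - 180 = 30*(x - 6) = 0.
  ⇒ x = 6

f''(x) = 30*(1 - 6*(x - 6)^2)*exp(-3*(x - 6)^2)
Second-derivative test at each critical point:
  f''(6) = 30 > 0 → local minimum

Critical points: x = 6 (local minimum)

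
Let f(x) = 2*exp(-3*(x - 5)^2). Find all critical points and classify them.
f'(x) = 12*(5 - x)*exp(-3*(x - 5)^2)

Solve f'(x) = 0:
  f'(x) = (60 - 12*x)·exp(-3*(x - 5)^2) and exp(-3*(x - 5)^2) > 0 for every x, so f'(x) = 0 ⇔ 60 - 12*x = 0.
  Factor: 60 - 12*x = -12*(x - 5) = 0.
  ⇒ x = 5

f''(x) = 12*(6*(x - 5)^2 - 1)*exp(-3*(x - 5)^2)
Second-derivative test at each critical point:
  f''(5) = -12 < 0 → local maximum

Critical points: x = 5 (local maximum)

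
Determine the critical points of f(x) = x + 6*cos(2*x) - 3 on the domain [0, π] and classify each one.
f'(x) = 1 - 12*sin(2*x)

Solve f'(x) = 0 on [0, π]:
  f'(x) = 0 ⇔ sin(2*x) = 1/12, i.e. 2*x = arcsin(1/12) + 2nπ or 2*x = π − arcsin(1/12) + 2nπ; keep the solutions lying in [0, π].
  ⇒ x = asin(1/12)/2 ≈ 0.0417, -asin(1/12)/2 + pi/2 ≈ 1.5291

f''(x) = -24*cos(2*x)
Second-derivative test at each critical point:
  f''(0.0417) = -23.9165 < 0 → local maximum
  f''(1.5291) = 23.9165 > 0 → local minimum

Critical points: x = asin(1/12)/2 ≈ 0.0417 (local maximum); x = -asin(1/12)/2 + pi/2 ≈ 1.5291 (local minimum)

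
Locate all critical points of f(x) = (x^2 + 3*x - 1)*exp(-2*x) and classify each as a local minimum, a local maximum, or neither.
f'(x) = (-2*x^2 - 4*x + 5)*exp(-2*x)

Solve f'(x) = 0:
  f'(x) = (-2*x^2 - 4*x + 5)·exp(-2*x) and exp(-2*x) > 0 for every x, so f'(x) = 0 ⇔ -2*x^2 - 4*x + 5 = 0.
  2*x^2 + 4*x - 5 = 0 has no rational roots; quadratic formula: x = (-4 ± √56)/4.
  ⇒ x = -sqrt(14)/2 - 1 ≈ -2.8708, -1 + sqrt(14)/2 ≈ 0.8708

f''(x) = 2*(2*x^2 + 2*x - 7)*exp(-2*x)
Second-derivative test at each critical point:
  f''(-2.8708) = 2331.6542 > 0 → local minimum
  f''(0.8708) = -1.3113 < 0 → local maximum

Critical points: x = -sqrt(14)/2 - 1 ≈ -2.8708 (local minimum); x = -1 + sqrt(14)/2 ≈ 0.8708 (local maximum)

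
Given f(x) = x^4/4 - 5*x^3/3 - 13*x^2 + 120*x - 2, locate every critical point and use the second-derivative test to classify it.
f'(x) = x^3 - 5*x^2 - 26*x + 120

Solve f'(x) = 0:
  Factor: x^3 - 5*x^2 - 26*x + 120 = (x - 6)*(x - 4)*(x + 5) = 0.
  ⇒ x = -5, 4, 6

f''(x) = 3*x^2 - 10*x - 26
Second-derivative test at each critical point:
  f''(-5) = 99 > 0 → local minimum
  f''(4) = -18 < 0 → local maximum
  f''(6) = 22 > 0 → local minimum

Critical points: x = -5 (local minimum); x = 4 (local maximum); x = 6 (local minimum)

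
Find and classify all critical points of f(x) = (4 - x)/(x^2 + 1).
f'(x) = (-x^2 + 2*x*(x - 4) - 1)/(x^2 + 1)^2

Solve f'(x) = 0:
  f'(x) = (x^2 - 8*x - 1)/(x^2 + 1)^2; the denominator is positive wherever f is defined, so f'(x) = 0 ⇔ x^2 - 8*x - 1 = 0.
  x^2 - 8*x - 1 = 0 has no rational roots; quadratic formula: x = (8 ± √68)/2.
  ⇒ x = 4 - sqrt(17) ≈ -0.1231, 4 + sqrt(17) ≈ 8.1231

f''(x) = 2*(4*x^2*(4 - x) + (3*x - 4)*(x^2 + 1))/(x^2 + 1)^3
Second-derivative test at each critical point:
  f''(-0.1231) = -8.0018 < 0 → local maximum
  f''(8.1231) = 0.0018 > 0 → local minimum

Critical points: x = 4 - sqrt(17) ≈ -0.1231 (local maximum); x = 4 + sqrt(17) ≈ 8.1231 (local minimum)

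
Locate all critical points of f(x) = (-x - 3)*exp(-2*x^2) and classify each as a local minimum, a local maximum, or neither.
f'(x) = (4*x*(x + 3) - 1)*exp(-2*x^2)

Solve f'(x) = 0:
  f'(x) = (4*x^2 + 12*x - 1)·exp(-2*x^2) and exp(-2*x^2) > 0 for every x, so f'(x) = 0 ⇔ 4*x^2 + 12*x - 1 = 0.
  4*x^2 + 12*x - 1 = 0 has no rational roots; quadratic formula: x = (-12 ± √160)/8.
  ⇒ x = -sqrt(10)/2 - 3/2 ≈ -3.0811, -3/2 + sqrt(10)/2 ≈ 0.0811

f''(x) = 4*(-4*x^2*(x + 3) + 3*x + 3)*exp(-2*x^2)
Second-derivative test at each critical point:
  f''(-3.0811) = -7.181e-08 < 0 → local maximum
  f''(0.0811) = 12.4837 > 0 → local minimum

Critical points: x = -sqrt(10)/2 - 3/2 ≈ -3.0811 (local maximum); x = -3/2 + sqrt(10)/2 ≈ 0.0811 (local minimum)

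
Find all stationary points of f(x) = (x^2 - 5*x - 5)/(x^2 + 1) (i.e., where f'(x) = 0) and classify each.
f'(x) = (5*x^2 + 12*x - 5)/(x^4 + 2*x^2 + 1)

Solve f'(x) = 0:
  f'(x) = (5*x^2 + 12*x - 5)/(x^2 + 1)^2; the denominator is positive wherever f is defined, so f'(x) = 0 ⇔ 5*x^2 + 12*x - 5 = 0.
  5*x^2 + 12*x - 5 = 0 has no rational roots; quadratic formula: x = (-12 ± √244)/10.
  ⇒ x = -sqrt(61)/5 - 6/5 ≈ -2.7620, -6/5 + sqrt(61)/5 ≈ 0.3620

f''(x) = 2*(-5*x^3 - 18*x^2 + 15*x + 6)/(x^6 + 3*x^4 + 3*x^2 + 1)
Second-derivative test at each critical point:
  f''(-2.7620) = -0.2098 < 0 → local maximum
  f''(0.3620) = 12.2098 > 0 → local minimum

Critical points: x = -sqrt(61)/5 - 6/5 ≈ -2.7620 (local maximum); x = -6/5 + sqrt(61)/5 ≈ 0.3620 (local minimum)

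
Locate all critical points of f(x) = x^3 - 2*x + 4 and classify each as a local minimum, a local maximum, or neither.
f'(x) = 3*x^2 - 2

Solve f'(x) = 0:
  3*x^2 - 2 = 0 has no rational roots; quadratic formula: x = (0 ± √24)/6.
  ⇒ x = -sqrt(6)/3 ≈ -0.8165, sqrt(6)/3 ≈ 0.8165

f''(x) = 6*x
Second-derivative test at each critical point:
  f''(-0.8165) = -4.8990 < 0 → local maximum
  f''(0.8165) = 4.8990 > 0 → local minimum

Critical points: x = -sqrt(6)/3 ≈ -0.8165 (local maximum); x = sqrt(6)/3 ≈ 0.8165 (local minimum)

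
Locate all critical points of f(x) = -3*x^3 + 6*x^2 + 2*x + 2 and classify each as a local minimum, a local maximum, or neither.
f'(x) = -9*x^2 + 12*x + 2

Solve f'(x) = 0:
  9*x^2 - 12*x - 2 = 0 has no rational roots; quadratic formula: x = (12 ± √216)/18.
  ⇒ x = 2/3 - sqrt(6)/3 ≈ -0.1498, 2/3 + sqrt(6)/3 ≈ 1.4832

f''(x) = 12 - 18*x
Second-derivative test at each critical point:
  f''(-0.1498) = 14.6969 > 0 → local minimum
  f''(1.4832) = -14.6969 < 0 → local maximum

Critical points: x = 2/3 - sqrt(6)/3 ≈ -0.1498 (local minimum); x = 2/3 + sqrt(6)/3 ≈ 1.4832 (local maximum)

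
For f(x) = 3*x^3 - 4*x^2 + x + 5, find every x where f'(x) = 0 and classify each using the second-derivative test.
f'(x) = 9*x^2 - 8*x + 1

Solve f'(x) = 0:
  9*x^2 - 8*x + 1 = 0 has no rational roots; quadratic formula: x = (8 ± √28)/18.
  ⇒ x = 4/9 - sqrt(7)/9 ≈ 0.1505, sqrt(7)/9 + 4/9 ≈ 0.7384

f''(x) = 18*x - 8
Second-derivative test at each critical point:
  f''(0.1505) = -5.2915 < 0 → local maximum
  f''(0.7384) = 5.2915 > 0 → local minimum

Critical points: x = 4/9 - sqrt(7)/9 ≈ 0.1505 (local maximum); x = sqrt(7)/9 + 4/9 ≈ 0.7384 (local minimum)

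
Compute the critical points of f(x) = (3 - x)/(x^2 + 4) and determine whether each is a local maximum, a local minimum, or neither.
f'(x) = (-x^2 + 2*x*(x - 3) - 4)/(x^2 + 4)^2

Solve f'(x) = 0:
  f'(x) = (x^2 - 6*x - 4)/(x^2 + 4)^2; the denominator is positive wherever f is defined, so f'(x) = 0 ⇔ x^2 - 6*x - 4 = 0.
  x^2 - 6*x - 4 = 0 has no rational roots; quadratic formula: x = (6 ± √52)/2.
  ⇒ x = 3 - sqrt(13) ≈ -0.6056, 3 + sqrt(13) ≈ 6.6056

f''(x) = 2*(4*x^2*(3 - x) + 3*(x - 1)*(x^2 + 4))/(x^2 + 4)^3
Second-derivative test at each critical point:
  f''(-0.6056) = -0.3782 < 0 → local maximum
  f''(6.6056) = 0.0032 > 0 → local minimum

Critical points: x = 3 - sqrt(13) ≈ -0.6056 (local maximum); x = 3 + sqrt(13) ≈ 6.6056 (local minimum)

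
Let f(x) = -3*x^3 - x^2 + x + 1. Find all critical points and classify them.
f'(x) = -9*x^2 - 2*x + 1

Solve f'(x) = 0:
  9*x^2 + 2*x - 1 = 0 has no rational roots; quadratic formula: x = (-2 ± √40)/18.
  ⇒ x = -sqrt(10)/9 - 1/9 ≈ -0.4625, -1/9 + sqrt(10)/9 ≈ 0.2403

f''(x) = -18*x - 2
Second-derivative test at each critical point:
  f''(-0.4625) = 6.3246 > 0 → local minimum
  f''(0.2403) = -6.3246 < 0 → local maximum

Critical points: x = -sqrt(10)/9 - 1/9 ≈ -0.4625 (local minimum); x = -1/9 + sqrt(10)/9 ≈ 0.2403 (local maximum)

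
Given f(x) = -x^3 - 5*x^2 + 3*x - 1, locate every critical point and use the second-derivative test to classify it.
f'(x) = -3*x^2 - 10*x + 3

Solve f'(x) = 0:
  3*x^2 + 10*x - 3 = 0 has no rational roots; quadratic formula: x = (-10 ± √136)/6.
  ⇒ x = -sqrt(34)/3 - 5/3 ≈ -3.6103, -5/3 + sqrt(34)/3 ≈ 0.2770

f''(x) = -6*x - 10
Second-derivative test at each critical point:
  f''(-3.6103) = 11.6619 > 0 → local minimum
  f''(0.2770) = -11.6619 < 0 → local maximum

Critical points: x = -sqrt(34)/3 - 5/3 ≈ -3.6103 (local minimum); x = -5/3 + sqrt(34)/3 ≈ 0.2770 (local maximum)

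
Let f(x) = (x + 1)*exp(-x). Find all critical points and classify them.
f'(x) = -x*exp(-x)

Solve f'(x) = 0:
  f'(x) = (-x)·exp(-x) and exp(-x) > 0 for every x, so f'(x) = 0 ⇔ -x = 0.
  -x = 0.
  ⇒ x = 0

f''(x) = (x - 1)*exp(-x)
Second-derivative test at each critical point:
  f''(0) = -1 < 0 → local maximum

Critical points: x = 0 (local maximum)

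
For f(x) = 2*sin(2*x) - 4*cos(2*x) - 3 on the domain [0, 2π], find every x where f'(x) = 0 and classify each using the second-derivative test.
f'(x) = 8*sin(2*x) + 4*cos(2*x)

Solve f'(x) = 0 on [0, 2π]:
  f'(x) = 0 ⇔ 2*cos(2*x) = -4*sin(2*x) ⇔ tan(2*x) = -1/2, i.e. 2*x = arctan(-1/2) + nπ; keep the solutions lying in [0, 2π].
  ⇒ x = -atan(1/2)/2 + pi/2 ≈ 1.3390, pi - atan(1/2)/2 ≈ 2.9098, -atan(1/2)/2 + 3*pi/2 ≈ 4.4806, -atan(1/2)/2 + 2*pi ≈ 6.0514

f''(x) = -8*sin(2*x) + 16*cos(2*x)
Second-derivative test at each critical point:
  f''(1.3390) = -17.8885 < 0 → local maximum
  f''(2.9098) = 17.8885 > 0 → local minimum
  f''(4.4806) = -17.8885 < 0 → local maximum
  f''(6.0514) = 17.8885 > 0 → local minimum

Critical points: x = -atan(1/2)/2 + pi/2 ≈ 1.3390 (local maximum); x = pi - atan(1/2)/2 ≈ 2.9098 (local minimum); x = -atan(1/2)/2 + 3*pi/2 ≈ 4.4806 (local maximum); x = -atan(1/2)/2 + 2*pi ≈ 6.0514 (local minimum)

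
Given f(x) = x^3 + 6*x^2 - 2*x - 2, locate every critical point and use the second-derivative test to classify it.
f'(x) = 3*x^2 + 12*x - 2

Solve f'(x) = 0:
  3*x^2 + 12*x - 2 = 0 has no rational roots; quadratic formula: x = (-12 ± √168)/6.
  ⇒ x = -sqrt(42)/3 - 2 ≈ -4.1602, -2 + sqrt(42)/3 ≈ 0.1602

f''(x) = 6*x + 12
Second-derivative test at each critical point:
  f''(-4.1602) = -12.9615 < 0 → local maximum
  f''(0.1602) = 12.9615 > 0 → local minimum

Critical points: x = -sqrt(42)/3 - 2 ≈ -4.1602 (local maximum); x = -2 + sqrt(42)/3 ≈ 0.1602 (local minimum)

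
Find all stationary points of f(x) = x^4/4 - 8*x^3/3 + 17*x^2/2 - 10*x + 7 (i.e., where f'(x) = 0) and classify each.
f'(x) = x^3 - 8*x^2 + 17*x - 10

Solve f'(x) = 0:
  Factor: x^3 - 8*x^2 + 17*x - 10 = (x - 5)*(x - 2)*(x - 1) = 0.
  ⇒ x = 1, 2, 5

f''(x) = 3*x^2 - 16*x + 17
Second-derivative test at each critical point:
  f''(1) = 4 > 0 → local minimum
  f''(2) = -3 < 0 → local maximum
  f''(5) = 12 > 0 → local minimum

Critical points: x = 1 (local minimum); x = 2 (local maximum); x = 5 (local minimum)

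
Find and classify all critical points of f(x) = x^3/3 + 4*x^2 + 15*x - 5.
f'(x) = x^2 + 8*x + 15

Solve f'(x) = 0:
  Factor: x^2 + 8*x + 15 = (x + 3)*(x + 5) = 0.
  ⇒ x = -5, -3

f''(x) = 2*x + 8
Second-derivative test at each critical point:
  f''(-5) = -2 < 0 → local maximum
  f''(-3) = 2 > 0 → local minimum

Critical points: x = -5 (local maximum); x = -3 (local minimum)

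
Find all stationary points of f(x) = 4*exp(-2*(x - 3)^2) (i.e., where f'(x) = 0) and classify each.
f'(x) = 16*(3 - x)*exp(-2*(x - 3)^2)

Solve f'(x) = 0:
  f'(x) = (48 - 16*x)·exp(-2*(x - 3)^2) and exp(-2*(x - 3)^2) > 0 for every x, so f'(x) = 0 ⇔ 48 - 16*x = 0.
  Factor: 48 - 16*x = -16*(x - 3) = 0.
  ⇒ x = 3

f''(x) = 16*(4*(x - 3)^2 - 1)*exp(-2*(x - 3)^2)
Second-derivative test at each critical point:
  f''(3) = -16 < 0 → local maximum

Critical points: x = 3 (local maximum)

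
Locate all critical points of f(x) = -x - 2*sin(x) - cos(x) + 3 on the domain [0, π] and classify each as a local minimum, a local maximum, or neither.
f'(x) = sin(x) - 2*cos(x) - 1

Solve f'(x) = 0 on [0, π]:
  f'(x) = 0 ⇔ sin(x) - 2*cos(x) = 1. Write the left side as R·cos(x + φ) with R = √((-2)² + (-1)²) = sqrt(5), cos φ = -2*sqrt(5)/5, sin φ = -sqrt(5)/5; then cos(x + φ) = sqrt(5)/5. Solve for x and keep the solutions lying in [0, π].
  ⇒ x = pi/2 ≈ 1.5708

f''(x) = 2*sin(x) + cos(x)
Second-derivative test at each critical point:
  f''(1.5708) = 2 > 0 → local minimum

Critical points: x = pi/2 ≈ 1.5708 (local minimum)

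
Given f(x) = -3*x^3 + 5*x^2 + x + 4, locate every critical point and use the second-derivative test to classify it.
f'(x) = -9*x^2 + 10*x + 1

Solve f'(x) = 0:
  9*x^2 - 10*x - 1 = 0 has no rational roots; quadratic formula: x = (10 ± √136)/18.
  ⇒ x = 5/9 - sqrt(34)/9 ≈ -0.0923, 5/9 + sqrt(34)/9 ≈ 1.2034

f''(x) = 10 - 18*x
Second-derivative test at each critical point:
  f''(-0.0923) = 11.6619 > 0 → local minimum
  f''(1.2034) = -11.6619 < 0 → local maximum

Critical points: x = 5/9 - sqrt(34)/9 ≈ -0.0923 (local minimum); x = 5/9 + sqrt(34)/9 ≈ 1.2034 (local maximum)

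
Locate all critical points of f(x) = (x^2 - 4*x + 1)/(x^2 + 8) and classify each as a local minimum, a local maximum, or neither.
f'(x) = 2*(2*x^2 + 7*x - 16)/(x^4 + 16*x^2 + 64)

Solve f'(x) = 0:
  f'(x) = 2*(2*x^2 + 7*x - 16)/(x^2 + 8)^2; the denominator is positive wherever f is defined, so f'(x) = 0 ⇔ 4*x^2 + 14*x - 32 = 0.
  Factor: 4*x^2 + 14*x - 32 = 2*(2*x^2 + 7*x - 16); 2*x^2 + 7*x - 16 = 0 has no rational roots; quadratic formula: x = (-7 ± √177)/4.
  ⇒ x = -sqrt(177)/4 - 7/4 ≈ -5.0760, -7/4 + sqrt(177)/4 ≈ 1.5760

f''(x) = 2*(-4*x^3 - 21*x^2 + 96*x + 56)/(x^6 + 24*x^4 + 192*x^2 + 512)
Second-derivative test at each critical point:
  f''(-5.0760) = -0.0233 < 0 → local maximum
  f''(1.5760) = 0.2421 > 0 → local minimum

Critical points: x = -sqrt(177)/4 - 7/4 ≈ -5.0760 (local maximum); x = -7/4 + sqrt(177)/4 ≈ 1.5760 (local minimum)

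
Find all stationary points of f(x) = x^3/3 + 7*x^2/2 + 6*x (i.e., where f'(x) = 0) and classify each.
f'(x) = x^2 + 7*x + 6

Solve f'(x) = 0:
  Factor: x^2 + 7*x + 6 = (x + 1)*(x + 6) = 0.
  ⇒ x = -6, -1

f''(x) = 2*x + 7
Second-derivative test at each critical point:
  f''(-6) = -5 < 0 → local maximum
  f''(-1) = 5 > 0 → local minimum

Critical points: x = -6 (local maximum); x = -1 (local minimum)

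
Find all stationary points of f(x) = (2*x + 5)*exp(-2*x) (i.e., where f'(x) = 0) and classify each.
f'(x) = 4*(-x - 2)*exp(-2*x)

Solve f'(x) = 0:
  f'(x) = (-4*x - 8)·exp(-2*x) and exp(-2*x) > 0 for every x, so f'(x) = 0 ⇔ -4*x - 8 = 0.
  Factor: -4*x - 8 = -4*(x + 2) = 0.
  ⇒ x = -2

f''(x) = 4*(2*x + 3)*exp(-2*x)
Second-derivative test at each critical point:
  f''(-2) = -218.3926 < 0 → local maximum

Critical points: x = -2 (local maximum)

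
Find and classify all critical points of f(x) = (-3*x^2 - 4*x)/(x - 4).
f'(x) = (-3*x^2 + 24*x + 16)/(x^2 - 8*x + 16)

Solve f'(x) = 0:
  f'(x) = -(3*x^2 - 24*x - 16)/(x - 4)^2; the denominator is positive wherever f is defined, so f'(x) = 0 ⇔ -3*x^2 + 24*x + 16 = 0.
  3*x^2 - 24*x - 16 = 0 has no rational roots; quadratic formula: x = (24 ± √768)/6.
  ⇒ x = 4 - 8*sqrt(3)/3 ≈ -0.6188, 4 + 8*sqrt(3)/3 ≈ 8.6188

f''(x) = -128/(x^3 - 12*x^2 + 48*x - 64)
Second-derivative test at each critical point:
  f''(-0.6188) = 1.2990 > 0 → local minimum
  f''(8.6188) = -1.2990 < 0 → local maximum

Critical points: x = 4 - 8*sqrt(3)/3 ≈ -0.6188 (local minimum); x = 4 + 8*sqrt(3)/3 ≈ 8.6188 (local maximum)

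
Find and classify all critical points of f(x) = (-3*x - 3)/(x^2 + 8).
f'(x) = 3*(-x^2 + 2*x*(x + 1) - 8)/(x^2 + 8)^2

Solve f'(x) = 0:
  f'(x) = 3*(x - 2)*(x + 4)/(x^2 + 8)^2; the denominator is positive wherever f is defined, so f'(x) = 0 ⇔ 3*x^2 + 6*x - 24 = 0.
  Factor: 3*x^2 + 6*x - 24 = 3*(x - 2)*(x + 4) = 0.
  ⇒ x = -4, 2

f''(x) = 6*(-4*x^2*(x + 1) + (3*x + 1)*(x^2 + 8))/(x^2 + 8)^3
Second-derivative test at each critical point:
  f''(-4) = -1/32 < 0 → local maximum
  f''(2) = 1/8 > 0 → local minimum

Critical points: x = -4 (local maximum); x = 2 (local minimum)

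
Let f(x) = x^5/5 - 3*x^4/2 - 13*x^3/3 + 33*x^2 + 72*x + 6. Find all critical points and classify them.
f'(x) = x^4 - 6*x^3 - 13*x^2 + 66*x + 72

Solve f'(x) = 0:
  Factor: x^4 - 6*x^3 - 13*x^2 + 66*x + 72 = (x - 6)*(x - 4)*(x + 1)*(x + 3) = 0.
  ⇒ x = -3, -1, 4, 6

f''(x) = 4*x^3 - 18*x^2 - 26*x + 66
Second-derivative test at each critical point:
  f''(-3) = -126 < 0 → local maximum
  f''(-1) = 70 > 0 → local minimum
  f''(4) = -70 < 0 → local maximum
  f''(6) = 126 > 0 → local minimum

Critical points: x = -3 (local maximum); x = -1 (local minimum); x = 4 (local maximum); x = 6 (local minimum)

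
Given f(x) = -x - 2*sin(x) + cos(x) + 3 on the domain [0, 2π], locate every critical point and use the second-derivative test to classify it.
f'(x) = -sin(x) - 2*cos(x) - 1

Solve f'(x) = 0 on [0, 2π]:
  f'(x) = 0 ⇔ -sin(x) - 2*cos(x) = 1. Write the left side as R·cos(x + φ) with R = √((-2)² + 1²) = sqrt(5), cos φ = -2*sqrt(5)/5, sin φ = sqrt(5)/5; then cos(x + φ) = sqrt(5)/5. Solve for x and keep the solutions lying in [0, 2π].
  ⇒ x = pi - atan(3/4) ≈ 2.4981, 3*pi/2 ≈ 4.7124

f''(x) = 2*sin(x) - cos(x)
Second-derivative test at each critical point:
  f''(2.4981) = 2 > 0 → local minimum
  f''(4.7124) = -2 < 0 → local maximum

Critical points: x = pi - atan(3/4) ≈ 2.4981 (local minimum); x = 3*pi/2 ≈ 4.7124 (local maximum)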